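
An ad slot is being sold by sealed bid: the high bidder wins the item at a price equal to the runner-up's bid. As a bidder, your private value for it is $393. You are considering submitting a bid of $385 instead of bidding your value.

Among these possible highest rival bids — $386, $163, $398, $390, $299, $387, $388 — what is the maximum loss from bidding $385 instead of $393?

$386: truthful gives $7, deviation gives $0 → loss $7.
$163: same outcome either way → loss $0.
$398: same outcome either way → loss $0.
$390: truthful gives $3, deviation gives $0 → loss $3.
$299: same outcome either way → loss $0.
$387: truthful gives $6, deviation gives $0 → loss $6.
$388: truthful gives $5, deviation gives $0 → loss $5.
Maximum loss: $7.

$7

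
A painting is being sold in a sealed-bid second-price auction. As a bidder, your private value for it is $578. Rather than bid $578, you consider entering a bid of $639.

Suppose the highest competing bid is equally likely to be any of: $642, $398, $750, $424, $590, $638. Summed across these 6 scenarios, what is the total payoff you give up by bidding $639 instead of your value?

The deviation costs you only when the competing bid falls strictly between $578 and $639; elsewhere both bids give the same outcome.
$642: outcomes coincide → loss $0.
$398: outcomes coincide → loss $0.
$750: outcomes coincide → loss $0.
$424: outcomes coincide → loss $0.
$590: truthful payoff $0, deviation payoff −$12 → loss $12.
$638: truthful payoff $0, deviation payoff −$60 → loss $60.
Total loss = $12 + $60 = $72.
In a second-price auction your bid sets only whether you win, not what you pay, so bidding your true value is weakly dominant.

$72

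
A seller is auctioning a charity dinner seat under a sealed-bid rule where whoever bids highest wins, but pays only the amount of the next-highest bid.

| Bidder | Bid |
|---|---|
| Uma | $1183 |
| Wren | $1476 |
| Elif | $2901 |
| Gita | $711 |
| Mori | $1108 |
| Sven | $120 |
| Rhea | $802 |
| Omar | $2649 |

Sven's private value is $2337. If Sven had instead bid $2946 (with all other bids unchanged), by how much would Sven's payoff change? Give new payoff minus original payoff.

−$564

The highest bid among the other bidders is $2901; Sven's bid doesn't change that.
Original bid $120: Sven is not highest (top rival bid is $2901); payoff $0.
Alternative bid $2946: Sven is highest, pays the top rival bid $2901; payoff $2337 − $2901 = −$564.
Change in payoff = −$564 − ($0) = −$564.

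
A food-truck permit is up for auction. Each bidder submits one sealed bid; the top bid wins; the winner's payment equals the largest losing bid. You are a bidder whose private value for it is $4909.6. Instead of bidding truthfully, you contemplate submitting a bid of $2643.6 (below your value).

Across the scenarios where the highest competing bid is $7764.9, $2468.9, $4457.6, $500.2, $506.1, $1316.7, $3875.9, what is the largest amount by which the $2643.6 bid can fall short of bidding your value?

$1033.7

$7764.9: same outcome either way → loss $0.
$2468.9: same outcome either way → loss $0.
$4457.6: truthful gives $452, deviation gives $0 → loss $452.
$500.2: same outcome either way → loss $0.
$506.1: same outcome either way → loss $0.
$1316.7: same outcome either way → loss $0.
$3875.9: truthful gives $1033.7, deviation gives $0 → loss $1033.7.
Maximum loss: $1033.7.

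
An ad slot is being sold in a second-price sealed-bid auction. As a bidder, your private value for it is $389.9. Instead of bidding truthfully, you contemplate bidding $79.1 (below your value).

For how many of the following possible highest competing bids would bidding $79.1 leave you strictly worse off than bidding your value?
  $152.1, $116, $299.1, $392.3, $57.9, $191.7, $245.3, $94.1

The deviation hurts exactly when the highest competing bid lies strictly between $79.1 and $389.9 — underbidding then forfeits a profitable win.
$152.1: inside the interval → strictly worse (loss $237.8).
$116: inside the interval → strictly worse (loss $273.9).
$299.1: inside the interval → strictly worse (loss $90.8).
$392.3: above both → same outcome either way.
$57.9: below both → same outcome either way.
$191.7: inside the interval → strictly worse (loss $198.2).
$245.3: inside the interval → strictly worse (loss $144.6).
$94.1: inside the interval → strictly worse (loss $295.8).
Count: 6.

6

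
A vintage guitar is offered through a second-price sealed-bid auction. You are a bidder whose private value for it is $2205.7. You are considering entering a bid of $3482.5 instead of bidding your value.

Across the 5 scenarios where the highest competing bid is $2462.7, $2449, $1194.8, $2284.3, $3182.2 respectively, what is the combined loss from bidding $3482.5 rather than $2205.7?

The deviation costs you only when the competing bid falls strictly between $2205.7 and $3482.5; elsewhere both bids give the same outcome.
$2462.7: truthful payoff $0, deviation payoff −$257 → loss $257.
$2449: truthful payoff $0, deviation payoff −$243.3 → loss $243.3.
$1194.8: outcomes coincide → loss $0.
$2284.3: truthful payoff $0, deviation payoff −$78.6 → loss $78.6.
$3182.2: truthful payoff $0, deviation payoff −$976.5 → loss $976.5.
Total loss = $257 + $243.3 + $78.6 + $976.5 = $1555.4.

$1555.4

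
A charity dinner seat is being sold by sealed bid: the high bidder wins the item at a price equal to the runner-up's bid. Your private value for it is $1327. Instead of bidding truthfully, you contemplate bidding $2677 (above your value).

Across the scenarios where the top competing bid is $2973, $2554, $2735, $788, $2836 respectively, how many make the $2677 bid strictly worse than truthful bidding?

The deviation hurts exactly when the highest competing bid lies strictly between $1327 and $2677 — overbidding then wins at a price above your value.
$2973: above both → same outcome either way.
$2554: inside the interval → strictly worse (loss $1227).
$2735: above both → same outcome either way.
$788: below both → same outcome either way.
$2836: above both → same outcome either way.
Count: 1.

1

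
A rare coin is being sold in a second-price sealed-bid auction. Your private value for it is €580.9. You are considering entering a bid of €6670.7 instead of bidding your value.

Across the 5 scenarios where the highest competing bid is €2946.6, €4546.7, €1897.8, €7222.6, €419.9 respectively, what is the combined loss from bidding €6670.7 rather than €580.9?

The deviation costs you only when the competing bid falls strictly between €580.9 and €6670.7; elsewhere both bids give the same outcome.
€2946.6: truthful payoff €0, deviation payoff −€2365.7 → loss €2365.7.
€4546.7: truthful payoff €0, deviation payoff −€3965.8 → loss €3965.8.
€1897.8: truthful payoff €0, deviation payoff −€1316.9 → loss €1316.9.
€7222.6: outcomes coincide → loss €0.
€419.9: outcomes coincide → loss €0.
Total loss = €2365.7 + €3965.8 + €1316.9 = €7648.4.
In a second-price auction your bid sets only whether you win, not what you pay, so bidding your true value is weakly dominant.

€7648.4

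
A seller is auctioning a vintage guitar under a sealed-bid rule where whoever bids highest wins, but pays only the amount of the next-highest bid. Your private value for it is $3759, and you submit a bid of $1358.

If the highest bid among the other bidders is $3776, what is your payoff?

$0

Your bid $1358 is below the highest competing bid $3776, so you lose.
A losing bidder pays nothing and receives nothing: payoff = $0.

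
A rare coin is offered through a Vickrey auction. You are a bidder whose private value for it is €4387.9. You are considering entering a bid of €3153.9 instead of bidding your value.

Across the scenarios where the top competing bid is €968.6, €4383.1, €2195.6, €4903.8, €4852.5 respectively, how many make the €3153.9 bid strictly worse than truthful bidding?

1

The deviation hurts exactly when the highest competing bid lies strictly between €3153.9 and €4387.9 — underbidding then forfeits a profitable win.
€968.6: below both → same outcome either way.
€4383.1: inside the interval → strictly worse (loss €4.8).
€2195.6: below both → same outcome either way.
€4903.8: above both → same outcome either way.
€4852.5: above both → same outcome either way.
Count: 1.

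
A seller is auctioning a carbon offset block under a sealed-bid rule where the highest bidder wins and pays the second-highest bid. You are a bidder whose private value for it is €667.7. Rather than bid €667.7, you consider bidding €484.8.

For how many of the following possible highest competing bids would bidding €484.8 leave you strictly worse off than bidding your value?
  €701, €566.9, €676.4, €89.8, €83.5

The deviation hurts exactly when the highest competing bid lies strictly between €484.8 and €667.7 — underbidding then forfeits a profitable win.
€701: above both → same outcome either way.
€566.9: inside the interval → strictly worse (loss €100.8).
€676.4: above both → same outcome either way.
€89.8: below both → same outcome either way.
€83.5: below both → same outcome either way.
Count: 1.

1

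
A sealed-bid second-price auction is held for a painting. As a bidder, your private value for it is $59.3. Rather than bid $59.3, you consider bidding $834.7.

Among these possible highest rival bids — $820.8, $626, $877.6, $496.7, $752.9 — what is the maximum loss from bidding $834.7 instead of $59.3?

$761.5

$820.8: truthful gives $0, deviation gives −$761.5 → loss $761.5.
$626: truthful gives $0, deviation gives −$566.7 → loss $566.7.
$877.6: same outcome either way → loss $0.
$496.7: truthful gives $0, deviation gives −$437.4 → loss $437.4.
$752.9: truthful gives $0, deviation gives −$693.6 → loss $693.6.
Maximum loss: $761.5.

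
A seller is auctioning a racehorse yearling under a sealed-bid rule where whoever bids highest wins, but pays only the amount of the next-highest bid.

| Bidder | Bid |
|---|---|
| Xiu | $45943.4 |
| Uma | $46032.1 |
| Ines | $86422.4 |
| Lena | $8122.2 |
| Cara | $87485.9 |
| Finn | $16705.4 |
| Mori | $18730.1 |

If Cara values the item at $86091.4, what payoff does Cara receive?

Highest bid: Cara at $87485.9, so Cara wins.
Second-highest bid: Ines at $86422.4 — that is the price the winner pays.
Cara's payoff = value − price = $86091.4 − $86422.4 = −$331.

−$331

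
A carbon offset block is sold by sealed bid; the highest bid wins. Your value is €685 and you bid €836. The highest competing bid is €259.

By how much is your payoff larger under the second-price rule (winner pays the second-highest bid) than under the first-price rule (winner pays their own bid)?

You have the highest bid, so you win under either rule.
Second-price: pay €259 → payoff €426.
First-price: pay your own bid €836 → payoff −€151.
Difference = €426 − (−€151) = €577.

€577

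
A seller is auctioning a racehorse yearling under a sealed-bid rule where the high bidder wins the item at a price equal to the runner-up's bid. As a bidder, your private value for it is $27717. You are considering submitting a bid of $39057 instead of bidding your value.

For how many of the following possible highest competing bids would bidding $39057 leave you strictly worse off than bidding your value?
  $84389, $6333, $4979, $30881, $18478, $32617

2

The deviation hurts exactly when the highest competing bid lies strictly between $27717 and $39057 — overbidding then wins at a price above your value.
$84389: above both → same outcome either way.
$6333: below both → same outcome either way.
$4979: below both → same outcome either way.
$30881: inside the interval → strictly worse (loss $3164).
$18478: below both → same outcome either way.
$32617: inside the interval → strictly worse (loss $4900).
Count: 2.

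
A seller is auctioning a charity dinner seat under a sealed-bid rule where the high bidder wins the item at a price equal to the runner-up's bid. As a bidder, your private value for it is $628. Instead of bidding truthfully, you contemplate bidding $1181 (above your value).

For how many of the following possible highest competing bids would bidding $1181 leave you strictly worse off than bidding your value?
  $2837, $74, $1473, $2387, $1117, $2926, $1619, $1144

The deviation hurts exactly when the highest competing bid lies strictly between $628 and $1181 — overbidding then wins at a price above your value.
$2837: above both → same outcome either way.
$74: below both → same outcome either way.
$1473: above both → same outcome either way.
$2387: above both → same outcome either way.
$1117: inside the interval → strictly worse (loss $489).
$2926: above both → same outcome either way.
$1619: above both → same outcome either way.
$1144: inside the interval → strictly worse (loss $516).
Count: 2.

2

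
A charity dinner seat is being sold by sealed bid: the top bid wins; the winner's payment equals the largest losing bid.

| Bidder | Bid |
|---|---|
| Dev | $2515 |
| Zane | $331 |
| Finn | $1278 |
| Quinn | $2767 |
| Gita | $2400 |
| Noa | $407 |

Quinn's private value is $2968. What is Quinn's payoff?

$453

Highest bid: Quinn at $2767, so Quinn wins.
Second-highest bid: Dev at $2515 — that is the price the winner pays.
Quinn's payoff = value − price = $2968 − $2515 = $453.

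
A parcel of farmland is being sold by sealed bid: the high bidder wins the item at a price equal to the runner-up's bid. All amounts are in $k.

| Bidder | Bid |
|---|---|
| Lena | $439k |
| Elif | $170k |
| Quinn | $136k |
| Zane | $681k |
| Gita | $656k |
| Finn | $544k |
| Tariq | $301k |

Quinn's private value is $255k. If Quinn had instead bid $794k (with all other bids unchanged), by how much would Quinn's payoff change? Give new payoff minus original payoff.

−$426k

The highest bid among the other bidders is $681k; Quinn's bid doesn't change that.
Original bid $136k: Quinn is not highest (top rival bid is $681k); payoff $0k.
Alternative bid $794k: Quinn is highest, pays the top rival bid $681k; payoff $255k − $681k = −$426k.
Change in payoff = −$426k − ($0k) = −$426k.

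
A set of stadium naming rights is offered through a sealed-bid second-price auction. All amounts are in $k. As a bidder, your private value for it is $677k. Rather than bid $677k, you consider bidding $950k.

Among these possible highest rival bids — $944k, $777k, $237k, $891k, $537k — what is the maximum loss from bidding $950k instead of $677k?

$267k

$944k: truthful gives $0k, deviation gives −$267k → loss $267k.
$777k: truthful gives $0k, deviation gives −$100k → loss $100k.
$237k: same outcome either way → loss $0k.
$891k: truthful gives $0k, deviation gives −$214k → loss $214k.
$537k: same outcome either way → loss $0k.
Maximum loss: $267k.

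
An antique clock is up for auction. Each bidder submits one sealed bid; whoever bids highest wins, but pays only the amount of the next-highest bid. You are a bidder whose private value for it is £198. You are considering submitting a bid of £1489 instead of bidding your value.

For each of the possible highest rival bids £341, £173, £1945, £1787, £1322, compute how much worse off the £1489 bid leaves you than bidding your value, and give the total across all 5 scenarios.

£1267

The deviation costs you only when the competing bid falls strictly between £198 and £1489; elsewhere both bids give the same outcome.
£341: truthful payoff £0, deviation payoff −£143 → loss £143.
£173: outcomes coincide → loss £0.
£1945: outcomes coincide → loss £0.
£1787: outcomes coincide → loss £0.
£1322: truthful payoff £0, deviation payoff −£1124 → loss £1124.
Total loss = £143 + £1124 = £1267.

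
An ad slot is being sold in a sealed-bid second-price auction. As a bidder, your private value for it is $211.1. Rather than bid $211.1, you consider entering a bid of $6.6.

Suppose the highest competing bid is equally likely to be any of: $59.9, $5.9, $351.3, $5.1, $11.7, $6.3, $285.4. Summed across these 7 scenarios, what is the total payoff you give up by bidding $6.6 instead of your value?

The deviation costs you only when the competing bid falls strictly between $6.6 and $211.1; elsewhere both bids give the same outcome.
$59.9: truthful payoff $151.2, deviation payoff $0 → loss $151.2.
$5.9: outcomes coincide → loss $0.
$351.3: outcomes coincide → loss $0.
$5.1: outcomes coincide → loss $0.
$11.7: truthful payoff $199.4, deviation payoff $0 → loss $199.4.
$6.3: outcomes coincide → loss $0.
$285.4: outcomes coincide → loss $0.
Total loss = $151.2 + $199.4 = $350.6.

$350.6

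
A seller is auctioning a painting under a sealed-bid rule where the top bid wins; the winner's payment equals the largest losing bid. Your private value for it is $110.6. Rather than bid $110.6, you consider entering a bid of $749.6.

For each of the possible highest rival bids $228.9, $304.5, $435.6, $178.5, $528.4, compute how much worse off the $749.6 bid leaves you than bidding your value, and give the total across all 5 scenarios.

The deviation costs you only when the competing bid falls strictly between $110.6 and $749.6; elsewhere both bids give the same outcome.
$228.9: truthful payoff $0, deviation payoff −$118.3 → loss $118.3.
$304.5: truthful payoff $0, deviation payoff −$193.9 → loss $193.9.
$435.6: truthful payoff $0, deviation payoff −$325 → loss $325.
$178.5: truthful payoff $0, deviation payoff −$67.9 → loss $67.9.
$528.4: truthful payoff $0, deviation payoff −$417.8 → loss $417.8.
Total loss = $118.3 + $193.9 + $325 + $67.9 + $417.8 = $1122.9.

$1122.9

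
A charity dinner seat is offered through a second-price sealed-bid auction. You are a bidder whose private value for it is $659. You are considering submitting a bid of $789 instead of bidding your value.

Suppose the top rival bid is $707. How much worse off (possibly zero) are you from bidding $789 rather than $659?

$48

Bidding your value $659: you lose (since $659 < $707). Payoff $0.
Bidding $789: you win and pay $707. Payoff $659 − $707 = −$48.
The competing bid $707 lies between your value and your inflated bid, so overbidding wins an item priced above your value.
Loss from deviating = $0 − (−$48) = $48.
In a second-price auction your bid sets only whether you win, not what you pay, so bidding your true value is weakly dominant.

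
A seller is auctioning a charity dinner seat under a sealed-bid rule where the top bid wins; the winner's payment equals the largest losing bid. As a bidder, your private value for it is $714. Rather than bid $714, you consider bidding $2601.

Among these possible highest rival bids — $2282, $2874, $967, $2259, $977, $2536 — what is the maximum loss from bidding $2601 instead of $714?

$1822

$2282: truthful gives $0, deviation gives −$1568 → loss $1568.
$2874: same outcome either way → loss $0.
$967: truthful gives $0, deviation gives −$253 → loss $253.
$2259: truthful gives $0, deviation gives −$1545 → loss $1545.
$977: truthful gives $0, deviation gives −$263 → loss $263.
$2536: truthful gives $0, deviation gives −$1822 → loss $1822.
Maximum loss: $1822.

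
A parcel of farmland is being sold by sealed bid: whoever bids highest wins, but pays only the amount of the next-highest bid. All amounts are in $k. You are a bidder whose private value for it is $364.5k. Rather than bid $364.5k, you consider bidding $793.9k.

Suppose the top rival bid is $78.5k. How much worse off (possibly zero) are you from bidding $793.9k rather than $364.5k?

Bidding your value $364.5k: you win (since $364.5k > $78.5k) and pay $78.5k. Payoff $286k.
Bidding $793.9k: you win and pay $78.5k. Payoff $364.5k − $78.5k = $286k.
Difference = $286k − $286k = $0k; both bids lead to the same outcome because the competing bid is below both your value and your alternative bid.
Truthful bidding weakly dominates here: raising your bid can only win items priced above your value, and lowering it can only forfeit items priced below.

$0k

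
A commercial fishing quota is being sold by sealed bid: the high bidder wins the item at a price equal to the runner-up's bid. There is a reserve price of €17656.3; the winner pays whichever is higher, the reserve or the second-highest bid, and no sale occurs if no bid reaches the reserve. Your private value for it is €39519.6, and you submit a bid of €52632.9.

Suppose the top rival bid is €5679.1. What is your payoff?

Your bid €52632.9 is the highest and exceeds the reserve.
Price = max(second-highest bid, reserve) = max(€5679.1, €17656.3) = €17656.3.
Payoff = €39519.6 − €17656.3 = €21863.3.

€21863.3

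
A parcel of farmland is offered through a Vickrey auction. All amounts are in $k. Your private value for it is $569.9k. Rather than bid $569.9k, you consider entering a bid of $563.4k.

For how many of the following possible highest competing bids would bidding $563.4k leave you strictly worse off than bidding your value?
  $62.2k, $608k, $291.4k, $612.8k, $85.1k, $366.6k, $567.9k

1

The deviation hurts exactly when the highest competing bid lies strictly between $563.4k and $569.9k — underbidding then forfeits a profitable win.
$62.2k: below both → same outcome either way.
$608k: above both → same outcome either way.
$291.4k: below both → same outcome either way.
$612.8k: above both → same outcome either way.
$85.1k: below both → same outcome either way.
$366.6k: below both → same outcome either way.
$567.9k: inside the interval → strictly worse (loss $2k).
Count: 1.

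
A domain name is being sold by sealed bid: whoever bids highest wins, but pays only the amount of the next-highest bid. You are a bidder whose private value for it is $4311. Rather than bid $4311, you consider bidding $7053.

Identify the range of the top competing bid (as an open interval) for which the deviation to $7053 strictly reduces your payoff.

If the competing bid is below $4311, both bids win at the same price — no difference.
If it is above $7053, both bids lose — no difference.
If it lies strictly between $4311 and $7053, bidding your value loses (payoff 0) while bidding $7053 wins at a price above your value (payoff negative).
So the deviation strictly hurts on the open interval ($4311, $7053).

($4311, $7053)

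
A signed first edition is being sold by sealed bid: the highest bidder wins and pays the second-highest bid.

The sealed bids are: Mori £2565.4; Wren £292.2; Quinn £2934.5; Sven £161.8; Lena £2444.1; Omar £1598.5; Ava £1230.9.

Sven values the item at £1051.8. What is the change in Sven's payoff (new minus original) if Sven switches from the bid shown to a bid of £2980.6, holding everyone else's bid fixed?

The highest bid among the other bidders is £2934.5; Sven's bid doesn't change that.
Original bid £161.8: Sven is not highest (top rival bid is £2934.5); payoff £0.
Alternative bid £2980.6: Sven is highest, pays the top rival bid £2934.5; payoff £1051.8 − £2934.5 = −£1882.7.
Change in payoff = −£1882.7 − (£0) = −£1882.7.

−£1882.7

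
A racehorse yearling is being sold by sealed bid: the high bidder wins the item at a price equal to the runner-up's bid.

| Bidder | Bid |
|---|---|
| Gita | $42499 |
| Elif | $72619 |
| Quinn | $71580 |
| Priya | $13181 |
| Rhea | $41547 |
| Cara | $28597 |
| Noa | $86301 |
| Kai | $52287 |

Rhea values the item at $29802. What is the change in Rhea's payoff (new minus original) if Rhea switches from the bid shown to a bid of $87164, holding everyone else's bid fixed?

The highest bid among the other bidders is $86301; Rhea's bid doesn't change that.
Original bid $41547: Rhea is not highest (top rival bid is $86301); payoff $0.
Alternative bid $87164: Rhea is highest, pays the top rival bid $86301; payoff $29802 − $86301 = −$56499.
Change in payoff = −$56499 − ($0) = −$56499.

−$56499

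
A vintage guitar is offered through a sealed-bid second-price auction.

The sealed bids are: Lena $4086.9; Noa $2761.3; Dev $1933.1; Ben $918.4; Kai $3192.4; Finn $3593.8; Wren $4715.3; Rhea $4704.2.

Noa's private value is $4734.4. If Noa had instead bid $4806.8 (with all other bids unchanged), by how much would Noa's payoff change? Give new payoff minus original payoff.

The highest bid among the other bidders is $4715.3; Noa's bid doesn't change that.
Original bid $2761.3: Noa is not highest (top rival bid is $4715.3); payoff $0.
Alternative bid $4806.8: Noa is highest, pays the top rival bid $4715.3; payoff $4734.4 − $4715.3 = $19.1.
Change in payoff = $19.1 − ($0) = $19.1.

$19.1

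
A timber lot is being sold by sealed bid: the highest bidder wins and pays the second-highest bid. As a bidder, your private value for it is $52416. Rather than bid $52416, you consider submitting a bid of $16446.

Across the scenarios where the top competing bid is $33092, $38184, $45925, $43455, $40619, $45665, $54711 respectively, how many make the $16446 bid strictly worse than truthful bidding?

6

The deviation hurts exactly when the highest competing bid lies strictly between $16446 and $52416 — underbidding then forfeits a profitable win.
$33092: inside the interval → strictly worse (loss $19324).
$38184: inside the interval → strictly worse (loss $14232).
$45925: inside the interval → strictly worse (loss $6491).
$43455: inside the interval → strictly worse (loss $8961).
$40619: inside the interval → strictly worse (loss $11797).
$45665: inside the interval → strictly worse (loss $6751).
$54711: above both → same outcome either way.
Count: 6.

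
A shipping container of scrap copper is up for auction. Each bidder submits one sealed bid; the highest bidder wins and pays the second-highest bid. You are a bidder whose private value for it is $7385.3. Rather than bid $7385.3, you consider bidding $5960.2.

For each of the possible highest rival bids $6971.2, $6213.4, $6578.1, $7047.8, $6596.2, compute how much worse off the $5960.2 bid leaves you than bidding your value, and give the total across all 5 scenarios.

The deviation costs you only when the competing bid falls strictly between $5960.2 and $7385.3; elsewhere both bids give the same outcome.
$6971.2: truthful payoff $414.1, deviation payoff $0 → loss $414.1.
$6213.4: truthful payoff $1171.9, deviation payoff $0 → loss $1171.9.
$6578.1: truthful payoff $807.2, deviation payoff $0 → loss $807.2.
$7047.8: truthful payoff $337.5, deviation payoff $0 → loss $337.5.
$6596.2: truthful payoff $789.1, deviation payoff $0 → loss $789.1.
Total loss = $414.1 + $1171.9 + $807.2 + $337.5 + $789.1 = $3519.8.
Truthful bidding weakly dominates here: raising your bid can only win items priced above your value, and lowering it can only forfeit items priced below.

$3519.8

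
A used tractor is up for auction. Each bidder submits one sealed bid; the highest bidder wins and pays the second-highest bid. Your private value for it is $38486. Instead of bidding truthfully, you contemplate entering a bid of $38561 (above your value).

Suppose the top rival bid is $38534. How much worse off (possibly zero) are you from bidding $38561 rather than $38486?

$48

Bidding your value $38486: you lose (since $38486 < $38534). Payoff $0.
Bidding $38561: you win and pay $38534. Payoff $38486 − $38534 = −$48.
The competing bid $38534 lies between your value and your inflated bid, so overbidding wins an item priced above your value.
Loss from deviating = $0 − (−$48) = $48.
Truthful bidding weakly dominates here: raising your bid can only win items priced above your value, and lowering it can only forfeit items priced below.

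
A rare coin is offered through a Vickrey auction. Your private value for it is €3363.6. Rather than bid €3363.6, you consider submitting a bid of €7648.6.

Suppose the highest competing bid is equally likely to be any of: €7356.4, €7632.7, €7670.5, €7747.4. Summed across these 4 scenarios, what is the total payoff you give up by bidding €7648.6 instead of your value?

€8261.9

The deviation costs you only when the competing bid falls strictly between €3363.6 and €7648.6; elsewhere both bids give the same outcome.
€7356.4: truthful payoff €0, deviation payoff −€3992.8 → loss €3992.8.
€7632.7: truthful payoff €0, deviation payoff −€4269.1 → loss €4269.1.
€7670.5: outcomes coincide → loss €0.
€7747.4: outcomes coincide → loss €0.
Total loss = €3992.8 + €4269.1 = €8261.9.
In a second-price auction your bid sets only whether you win, not what you pay, so bidding your true value is weakly dominant.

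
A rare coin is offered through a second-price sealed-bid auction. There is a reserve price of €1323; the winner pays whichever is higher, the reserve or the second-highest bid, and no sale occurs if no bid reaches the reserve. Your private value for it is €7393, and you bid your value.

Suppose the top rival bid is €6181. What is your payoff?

Your bid €7393 is the highest and exceeds the reserve.
Price = max(second-highest bid, reserve) = max(€6181, €1323) = €6181.
Payoff = €7393 − €6181 = €1212.

€1212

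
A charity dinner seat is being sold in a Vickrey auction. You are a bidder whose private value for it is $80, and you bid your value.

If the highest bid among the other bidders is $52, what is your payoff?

Your bid $80 exceeds the highest competing bid $52, so you win.
In a second-price auction the winner pays the second-highest bid, $52.
Payoff = value − price = $80 − $52 = $28.

$28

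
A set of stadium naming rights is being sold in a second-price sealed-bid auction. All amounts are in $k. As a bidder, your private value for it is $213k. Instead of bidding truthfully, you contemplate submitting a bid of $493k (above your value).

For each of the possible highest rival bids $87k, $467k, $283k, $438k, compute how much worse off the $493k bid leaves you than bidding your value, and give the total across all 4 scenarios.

$549k

The deviation costs you only when the competing bid falls strictly between $213k and $493k; elsewhere both bids give the same outcome.
$87k: outcomes coincide → loss $0k.
$467k: truthful payoff $0k, deviation payoff −$254k → loss $254k.
$283k: truthful payoff $0k, deviation payoff −$70k → loss $70k.
$438k: truthful payoff $0k, deviation payoff −$225k → loss $225k.
Total loss = $254k + $70k + $225k = $549k.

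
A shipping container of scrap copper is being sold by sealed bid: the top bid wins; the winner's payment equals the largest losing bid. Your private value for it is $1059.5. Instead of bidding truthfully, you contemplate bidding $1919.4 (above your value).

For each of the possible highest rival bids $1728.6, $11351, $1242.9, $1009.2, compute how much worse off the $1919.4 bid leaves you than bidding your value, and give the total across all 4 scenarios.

The deviation costs you only when the competing bid falls strictly between $1059.5 and $1919.4; elsewhere both bids give the same outcome.
$1728.6: truthful payoff $0, deviation payoff −$669.1 → loss $669.1.
$11351: outcomes coincide → loss $0.
$1242.9: truthful payoff $0, deviation payoff −$183.4 → loss $183.4.
$1009.2: outcomes coincide → loss $0.
Total loss = $669.1 + $183.4 = $852.5.
In a second-price auction your bid sets only whether you win, not what you pay, so bidding your true value is weakly dominant.

$852.5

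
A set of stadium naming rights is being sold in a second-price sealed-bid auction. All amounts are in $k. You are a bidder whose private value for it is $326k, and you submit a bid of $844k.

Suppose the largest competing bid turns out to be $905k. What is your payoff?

$0k

Your bid $844k is below the highest competing bid $905k, so you lose.
A losing bidder pays nothing and receives nothing: payoff = $0k.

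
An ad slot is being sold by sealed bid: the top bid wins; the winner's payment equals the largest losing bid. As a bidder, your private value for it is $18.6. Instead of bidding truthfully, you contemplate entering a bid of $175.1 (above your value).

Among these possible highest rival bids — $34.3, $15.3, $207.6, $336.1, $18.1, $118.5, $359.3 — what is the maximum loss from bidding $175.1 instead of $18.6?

$34.3: truthful gives $0, deviation gives −$15.7 → loss $15.7.
$15.3: same outcome either way → loss $0.
$207.6: same outcome either way → loss $0.
$336.1: same outcome either way → loss $0.
$18.1: same outcome either way → loss $0.
$118.5: truthful gives $0, deviation gives −$99.9 → loss $99.9.
$359.3: same outcome either way → loss $0.
Maximum loss: $99.9.

$99.9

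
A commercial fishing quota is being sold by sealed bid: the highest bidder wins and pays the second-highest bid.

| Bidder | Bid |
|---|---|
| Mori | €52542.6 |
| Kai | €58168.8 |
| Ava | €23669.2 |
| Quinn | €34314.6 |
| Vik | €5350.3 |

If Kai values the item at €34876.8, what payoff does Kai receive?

−€17665.8

Highest bid: Kai at €58168.8, so Kai wins.
Second-highest bid: Mori at €52542.6 — that is the price the winner pays.
Kai's payoff = value − price = €34876.8 − €52542.6 = −€17665.8.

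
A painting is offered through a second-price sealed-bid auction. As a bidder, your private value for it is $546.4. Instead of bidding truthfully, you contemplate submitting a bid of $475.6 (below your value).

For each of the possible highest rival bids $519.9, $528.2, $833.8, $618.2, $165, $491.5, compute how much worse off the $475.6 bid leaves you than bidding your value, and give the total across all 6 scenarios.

The deviation costs you only when the competing bid falls strictly between $475.6 and $546.4; elsewhere both bids give the same outcome.
$519.9: truthful payoff $26.5, deviation payoff $0 → loss $26.5.
$528.2: truthful payoff $18.2, deviation payoff $0 → loss $18.2.
$833.8: outcomes coincide → loss $0.
$618.2: outcomes coincide → loss $0.
$165: outcomes coincide → loss $0.
$491.5: truthful payoff $54.9, deviation payoff $0 → loss $54.9.
Total loss = $26.5 + $18.2 + $54.9 = $99.6.

$99.6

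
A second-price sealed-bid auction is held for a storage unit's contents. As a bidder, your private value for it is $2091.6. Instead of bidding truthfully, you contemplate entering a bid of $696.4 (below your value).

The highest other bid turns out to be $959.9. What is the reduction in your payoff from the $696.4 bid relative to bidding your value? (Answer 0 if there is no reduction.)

Bidding your value $2091.6: you win (since $2091.6 > $959.9) and pay $959.9. Payoff $1131.7.
Bidding $696.4: you lose. Payoff $0.
The competing bid $959.9 lies between your shaded bid and your value, so underbidding forfeits an item you could have won at a profitable price.
Loss from deviating = $1131.7 − ($0) = $1131.7.

$1131.7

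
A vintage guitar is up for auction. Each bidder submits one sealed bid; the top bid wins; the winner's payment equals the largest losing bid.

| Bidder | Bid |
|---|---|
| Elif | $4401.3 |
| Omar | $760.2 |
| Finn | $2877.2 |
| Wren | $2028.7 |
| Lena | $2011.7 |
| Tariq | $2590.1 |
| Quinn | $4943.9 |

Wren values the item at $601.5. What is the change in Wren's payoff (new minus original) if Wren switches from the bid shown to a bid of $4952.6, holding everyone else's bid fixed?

−$4342.4

The highest bid among the other bidders is $4943.9; Wren's bid doesn't change that.
Original bid $2028.7: Wren is not highest (top rival bid is $4943.9); payoff $0.
Alternative bid $4952.6: Wren is highest, pays the top rival bid $4943.9; payoff $601.5 − $4943.9 = −$4342.4.
Change in payoff = −$4342.4 − ($0) = −$4342.4.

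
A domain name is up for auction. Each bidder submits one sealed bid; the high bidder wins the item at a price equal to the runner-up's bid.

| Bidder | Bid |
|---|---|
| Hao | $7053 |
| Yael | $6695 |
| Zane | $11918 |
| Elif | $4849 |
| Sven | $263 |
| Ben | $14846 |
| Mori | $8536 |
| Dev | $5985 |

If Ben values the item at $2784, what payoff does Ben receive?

Highest bid: Ben at $14846, so Ben wins.
Second-highest bid: Zane at $11918 — that is the price the winner pays.
Ben's payoff = value − price = $2784 − $11918 = −$9134.

−$9134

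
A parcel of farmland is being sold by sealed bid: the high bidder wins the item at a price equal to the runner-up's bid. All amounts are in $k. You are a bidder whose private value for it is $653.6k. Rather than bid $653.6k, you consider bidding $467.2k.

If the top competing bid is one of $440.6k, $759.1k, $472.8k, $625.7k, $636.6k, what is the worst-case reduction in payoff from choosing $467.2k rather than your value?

$180.8k

$440.6k: same outcome either way → loss $0k.
$759.1k: same outcome either way → loss $0k.
$472.8k: truthful gives $180.8k, deviation gives $0k → loss $180.8k.
$625.7k: truthful gives $27.9k, deviation gives $0k → loss $27.9k.
$636.6k: truthful gives $17k, deviation gives $0k → loss $17k.
Maximum loss: $180.8k.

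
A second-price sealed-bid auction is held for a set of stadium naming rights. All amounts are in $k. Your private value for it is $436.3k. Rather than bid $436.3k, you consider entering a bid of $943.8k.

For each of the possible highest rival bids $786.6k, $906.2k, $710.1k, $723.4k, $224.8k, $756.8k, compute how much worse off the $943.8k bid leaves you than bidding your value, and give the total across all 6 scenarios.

The deviation costs you only when the competing bid falls strictly between $436.3k and $943.8k; elsewhere both bids give the same outcome.
$786.6k: truthful payoff $0k, deviation payoff −$350.3k → loss $350.3k.
$906.2k: truthful payoff $0k, deviation payoff −$469.9k → loss $469.9k.
$710.1k: truthful payoff $0k, deviation payoff −$273.8k → loss $273.8k.
$723.4k: truthful payoff $0k, deviation payoff −$287.1k → loss $287.1k.
$224.8k: outcomes coincide → loss $0k.
$756.8k: truthful payoff $0k, deviation payoff −$320.5k → loss $320.5k.
Total loss = $350.3k + $469.9k + $273.8k + $287.1k + $320.5k = $1701.6k.
In a second-price auction your bid sets only whether you win, not what you pay, so bidding your true value is weakly dominant.

$1701.6k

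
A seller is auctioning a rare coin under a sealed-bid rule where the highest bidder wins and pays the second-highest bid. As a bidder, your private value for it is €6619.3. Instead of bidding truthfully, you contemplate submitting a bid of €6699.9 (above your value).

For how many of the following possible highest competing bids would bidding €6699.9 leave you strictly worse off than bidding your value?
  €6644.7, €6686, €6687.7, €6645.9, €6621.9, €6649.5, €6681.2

7

The deviation hurts exactly when the highest competing bid lies strictly between €6619.3 and €6699.9 — overbidding then wins at a price above your value.
€6644.7: inside the interval → strictly worse (loss €25.4).
€6686: inside the interval → strictly worse (loss €66.7).
€6687.7: inside the interval → strictly worse (loss €68.4).
€6645.9: inside the interval → strictly worse (loss €26.6).
€6621.9: inside the interval → strictly worse (loss €2.6).
€6649.5: inside the interval → strictly worse (loss €30.2).
€6681.2: inside the interval → strictly worse (loss €61.9).
Count: 7.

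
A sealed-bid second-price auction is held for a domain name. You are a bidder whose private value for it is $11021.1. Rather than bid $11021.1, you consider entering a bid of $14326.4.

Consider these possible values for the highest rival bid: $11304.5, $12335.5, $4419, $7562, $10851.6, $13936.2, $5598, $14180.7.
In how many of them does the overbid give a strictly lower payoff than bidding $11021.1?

4

The deviation hurts exactly when the highest competing bid lies strictly between $11021.1 and $14326.4 — overbidding then wins at a price above your value.
$11304.5: inside the interval → strictly worse (loss $283.4).
$12335.5: inside the interval → strictly worse (loss $1314.4).
$4419: below both → same outcome either way.
$7562: below both → same outcome either way.
$10851.6: below both → same outcome either way.
$13936.2: inside the interval → strictly worse (loss $2915.1).
$5598: below both → same outcome either way.
$14180.7: inside the interval → strictly worse (loss $3159.6).
Count: 4.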